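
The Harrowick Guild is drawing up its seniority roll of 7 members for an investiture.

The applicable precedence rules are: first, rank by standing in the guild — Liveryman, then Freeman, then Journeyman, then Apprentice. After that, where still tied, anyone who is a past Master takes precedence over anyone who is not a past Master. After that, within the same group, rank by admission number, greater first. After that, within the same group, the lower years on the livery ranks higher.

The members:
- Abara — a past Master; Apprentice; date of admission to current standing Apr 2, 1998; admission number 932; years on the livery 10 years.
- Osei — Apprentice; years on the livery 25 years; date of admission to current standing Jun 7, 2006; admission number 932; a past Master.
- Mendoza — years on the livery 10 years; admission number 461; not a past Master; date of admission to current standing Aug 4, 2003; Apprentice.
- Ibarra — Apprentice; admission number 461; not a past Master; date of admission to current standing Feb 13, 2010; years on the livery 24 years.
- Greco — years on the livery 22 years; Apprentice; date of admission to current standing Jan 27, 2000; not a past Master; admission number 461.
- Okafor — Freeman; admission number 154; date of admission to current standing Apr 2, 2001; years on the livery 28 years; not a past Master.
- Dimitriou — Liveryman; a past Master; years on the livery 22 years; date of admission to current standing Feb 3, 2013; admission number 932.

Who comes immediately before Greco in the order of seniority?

By standing in the guild: Dimitriou (Liveryman); then Okafor (Freeman); then Abara, Osei, Mendoza, Greco and Ibarra (Apprentice).
Among Abara, Osei, Mendoza, Greco and Ibarra, a past Master before not a past Master: Abara and Osei (a past Master) before Mendoza, Greco and Ibarra (not a past Master).
Abara and Osei both have admission number 932, so the next rule applies.
Among Abara and Osei, by years on the livery (lower first): Abara (10 years) before Osei (25 years).
Mendoza, Greco and Ibarra all have admission number 461, so the next rule applies.
Among Mendoza, Greco and Ibarra, by years on the livery (lower first): Mendoza (10 years) before Greco (22 years) before Ibarra (24 years).
Order: Dimitriou, Okafor, Abara, Osei, Mendoza, Greco, Ibarra.

Mendoza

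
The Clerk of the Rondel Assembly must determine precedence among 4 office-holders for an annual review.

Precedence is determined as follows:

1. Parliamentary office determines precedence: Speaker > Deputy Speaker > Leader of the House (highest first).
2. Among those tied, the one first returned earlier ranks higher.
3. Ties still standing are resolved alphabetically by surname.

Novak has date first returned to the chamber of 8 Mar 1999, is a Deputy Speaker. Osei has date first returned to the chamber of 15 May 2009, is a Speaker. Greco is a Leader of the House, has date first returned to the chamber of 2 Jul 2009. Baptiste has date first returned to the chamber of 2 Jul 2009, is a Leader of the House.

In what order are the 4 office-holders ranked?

By parliamentary office: Osei (Speaker); then Novak (Deputy Speaker); then Baptiste and Greco (Leader of the House).
Baptiste and Greco both have date first returned to the chamber 2 Jul 2009, so the next rule applies.
Among Baptiste and Greco, alphabetically by surname: Baptiste before Greco.
Full order: Osei, Novak, Baptiste, Greco.

Osei, Novak, Baptiste, Greco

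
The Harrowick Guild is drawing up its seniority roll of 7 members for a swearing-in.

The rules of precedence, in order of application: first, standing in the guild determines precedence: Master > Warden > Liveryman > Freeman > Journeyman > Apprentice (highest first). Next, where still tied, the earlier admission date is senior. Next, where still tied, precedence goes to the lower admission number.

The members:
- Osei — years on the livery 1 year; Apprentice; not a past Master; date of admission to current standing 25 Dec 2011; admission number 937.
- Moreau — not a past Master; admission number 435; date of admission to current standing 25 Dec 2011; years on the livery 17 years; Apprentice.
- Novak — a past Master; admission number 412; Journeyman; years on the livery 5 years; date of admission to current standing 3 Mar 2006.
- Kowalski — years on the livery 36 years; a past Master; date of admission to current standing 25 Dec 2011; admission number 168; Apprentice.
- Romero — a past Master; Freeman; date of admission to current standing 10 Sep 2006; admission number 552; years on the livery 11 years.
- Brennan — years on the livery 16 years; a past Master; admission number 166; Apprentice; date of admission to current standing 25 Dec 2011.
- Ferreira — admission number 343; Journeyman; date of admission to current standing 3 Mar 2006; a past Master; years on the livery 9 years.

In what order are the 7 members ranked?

Romero, Ferreira, Novak, Brennan, Kowalski, Moreau, Osei

By standing in the guild: Romero (Freeman); then Ferreira and Novak (Journeyman); then Brennan, Kowalski, Moreau and Osei (Apprentice).
Ferreira and Novak both have date of admission to current standing 3 Mar 2006, so the next rule applies.
Among Ferreira and Novak, by admission number (lower first): Ferreira (343) before Novak (412).
Brennan, Kowalski, Moreau and Osei all have date of admission to current standing 25 Dec 2011, so the next rule applies.
Among Brennan, Kowalski, Moreau and Osei, by admission number (lower first): Brennan (166) before Kowalski (168) before Moreau (435) before Osei (937).
Full order: Romero, Ferreira, Novak, Brennan, Kowalski, Moreau, Osei.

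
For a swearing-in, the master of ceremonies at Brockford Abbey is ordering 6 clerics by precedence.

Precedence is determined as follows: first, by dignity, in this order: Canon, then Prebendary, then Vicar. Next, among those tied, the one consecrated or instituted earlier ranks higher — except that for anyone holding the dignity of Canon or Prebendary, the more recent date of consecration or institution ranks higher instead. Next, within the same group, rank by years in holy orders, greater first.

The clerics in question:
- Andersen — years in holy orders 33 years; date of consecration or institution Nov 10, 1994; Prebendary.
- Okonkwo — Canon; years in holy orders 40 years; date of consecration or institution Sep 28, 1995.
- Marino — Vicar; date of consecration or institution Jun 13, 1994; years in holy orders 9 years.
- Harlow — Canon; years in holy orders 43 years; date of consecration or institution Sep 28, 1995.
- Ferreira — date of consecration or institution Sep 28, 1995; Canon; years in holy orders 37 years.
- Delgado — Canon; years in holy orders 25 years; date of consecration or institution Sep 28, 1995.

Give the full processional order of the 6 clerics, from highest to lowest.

By dignity: Harlow, Okonkwo, Ferreira and Delgado (Canon); then Andersen (Prebendary); then Marino (Vicar).
Harlow, Okonkwo, Ferreira and Delgado all have date of consecration or institution Sep 28, 1995, so the next rule applies.
Among Harlow, Okonkwo, Ferreira and Delgado, by years in holy orders (higher first): Harlow (43 years) before Okonkwo (40 years) before Ferreira (37 years) before Delgado (25 years).
Full order: Harlow, Okonkwo, Ferreira, Delgado, Andersen, Marino.

Harlow, Okonkwo, Ferreira, Delgado, Andersen, Marino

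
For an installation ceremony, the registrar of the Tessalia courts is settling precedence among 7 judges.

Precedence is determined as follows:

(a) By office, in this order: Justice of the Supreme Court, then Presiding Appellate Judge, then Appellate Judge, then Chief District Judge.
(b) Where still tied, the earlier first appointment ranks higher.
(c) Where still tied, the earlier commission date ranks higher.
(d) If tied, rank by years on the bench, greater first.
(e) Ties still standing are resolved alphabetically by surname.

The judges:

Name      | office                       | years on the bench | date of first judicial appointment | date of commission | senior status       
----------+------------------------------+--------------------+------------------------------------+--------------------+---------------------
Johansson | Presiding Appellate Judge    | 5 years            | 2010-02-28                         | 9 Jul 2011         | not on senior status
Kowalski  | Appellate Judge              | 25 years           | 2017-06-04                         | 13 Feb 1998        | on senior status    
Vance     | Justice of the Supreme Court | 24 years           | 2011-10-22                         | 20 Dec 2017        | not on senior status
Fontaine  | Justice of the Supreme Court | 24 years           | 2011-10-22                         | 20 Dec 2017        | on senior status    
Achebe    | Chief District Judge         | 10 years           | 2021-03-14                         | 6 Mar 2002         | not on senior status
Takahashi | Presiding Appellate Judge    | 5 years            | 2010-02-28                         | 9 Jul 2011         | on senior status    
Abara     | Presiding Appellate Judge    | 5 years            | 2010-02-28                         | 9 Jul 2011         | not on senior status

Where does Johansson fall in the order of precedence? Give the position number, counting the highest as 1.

By office: Fontaine and Vance (Justice of the Supreme Court); then Abara, Johansson and Takahashi (Presiding Appellate Judge); then Kowalski (Appellate Judge); then Achebe (Chief District Judge).
Fontaine and Vance both have date of first judicial appointment 2011-10-22, so the next rule applies.
Fontaine and Vance both have date of commission 20 Dec 2017, so the next rule applies.
Fontaine and Vance both have years on the bench 24 years, so the next rule applies.
Among Fontaine and Vance, alphabetically by surname: Fontaine before Vance.
Abara, Johansson and Takahashi all have date of first judicial appointment 2010-02-28, so the next rule applies.
Abara, Johansson and Takahashi all have date of commission 9 Jul 2011, so the next rule applies.
Abara, Johansson and Takahashi all have years on the bench 5 years, so the next rule applies.
Among Abara, Johansson and Takahashi, alphabetically by surname: Abara before Johansson before Takahashi.
Order: Fontaine, Vance, Abara, Johansson, Takahashi, Kowalski, Achebe. So position 4.

4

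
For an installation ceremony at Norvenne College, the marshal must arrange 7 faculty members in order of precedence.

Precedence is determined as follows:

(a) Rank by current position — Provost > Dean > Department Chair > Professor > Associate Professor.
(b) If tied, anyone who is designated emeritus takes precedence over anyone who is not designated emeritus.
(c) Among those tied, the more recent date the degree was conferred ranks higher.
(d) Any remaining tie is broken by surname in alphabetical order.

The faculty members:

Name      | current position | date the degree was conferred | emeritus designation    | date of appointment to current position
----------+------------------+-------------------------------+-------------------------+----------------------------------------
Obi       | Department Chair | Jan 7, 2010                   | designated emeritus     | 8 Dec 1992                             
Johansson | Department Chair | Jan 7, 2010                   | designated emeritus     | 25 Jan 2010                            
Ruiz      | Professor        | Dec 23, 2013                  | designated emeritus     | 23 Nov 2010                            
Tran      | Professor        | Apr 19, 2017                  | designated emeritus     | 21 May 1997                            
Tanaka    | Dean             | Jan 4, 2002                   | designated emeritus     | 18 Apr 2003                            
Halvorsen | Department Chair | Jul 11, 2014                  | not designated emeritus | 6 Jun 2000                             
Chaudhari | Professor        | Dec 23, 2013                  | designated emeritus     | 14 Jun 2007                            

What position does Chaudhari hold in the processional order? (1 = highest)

6

By current position: Tanaka (Dean); then Johansson, Obi and Halvorsen (Department Chair); then Tran, Chaudhari and Ruiz (Professor).
Among Johansson, Obi and Halvorsen, designated emeritus before not designated emeritus: Johansson and Obi (designated emeritus) before Halvorsen (not designated emeritus).
Johansson and Obi both have date the degree was conferred Jan 7, 2010, so the next rule applies.
Among Johansson and Obi, alphabetically by surname: Johansson before Obi.
Tran, Chaudhari and Ruiz are each designated emeritus, so the next rule applies.
Among Tran, Chaudhari and Ruiz, by date the degree was conferred (later first): Tran (Apr 19, 2017) before Chaudhari and Ruiz (Dec 23, 2013).
Among Chaudhari and Ruiz, alphabetically by surname: Chaudhari before Ruiz.
Order: Tanaka, Johansson, Obi, Halvorsen, Tran, Chaudhari, Ruiz. So position 6.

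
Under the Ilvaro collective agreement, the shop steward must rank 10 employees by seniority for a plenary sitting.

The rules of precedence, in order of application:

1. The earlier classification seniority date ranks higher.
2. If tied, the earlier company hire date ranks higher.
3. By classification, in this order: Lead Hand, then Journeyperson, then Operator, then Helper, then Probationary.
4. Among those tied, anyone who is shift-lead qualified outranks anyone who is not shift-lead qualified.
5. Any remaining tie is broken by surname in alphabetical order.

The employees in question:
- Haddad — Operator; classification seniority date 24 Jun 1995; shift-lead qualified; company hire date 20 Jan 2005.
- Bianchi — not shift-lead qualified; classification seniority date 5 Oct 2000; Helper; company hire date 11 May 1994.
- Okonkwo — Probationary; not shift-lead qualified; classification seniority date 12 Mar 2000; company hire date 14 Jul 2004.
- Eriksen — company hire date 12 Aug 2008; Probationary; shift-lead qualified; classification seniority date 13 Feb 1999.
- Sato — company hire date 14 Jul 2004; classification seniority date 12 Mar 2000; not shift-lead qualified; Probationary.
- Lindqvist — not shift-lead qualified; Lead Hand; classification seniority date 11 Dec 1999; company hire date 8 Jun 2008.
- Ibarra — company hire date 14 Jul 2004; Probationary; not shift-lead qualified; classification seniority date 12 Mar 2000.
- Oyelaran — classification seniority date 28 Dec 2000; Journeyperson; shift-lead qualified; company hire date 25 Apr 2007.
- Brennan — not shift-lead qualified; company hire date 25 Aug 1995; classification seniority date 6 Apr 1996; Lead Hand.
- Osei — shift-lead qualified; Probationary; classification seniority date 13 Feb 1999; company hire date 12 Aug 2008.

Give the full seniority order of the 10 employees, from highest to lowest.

By classification seniority date (earlier first): Haddad (24 Jun 1995); then Brennan (6 Apr 1996); then Eriksen and Osei (both 13 Feb 1999); then Lindqvist (11 Dec 1999); then Ibarra, Okonkwo and Sato (each 12 Mar 2000); then Bianchi (5 Oct 2000); then Oyelaran (28 Dec 2000).
Eriksen and Osei both have company hire date 12 Aug 2008, so the next rule applies.
Eriksen and Osei are each Probationary, so the next rule applies.
Eriksen and Osei are each shift-lead qualified, so the next rule applies.
Among Eriksen and Osei, alphabetically by surname: Eriksen before Osei.
Ibarra, Okonkwo and Sato all have company hire date 14 Jul 2004, so the next rule applies.
Ibarra, Okonkwo and Sato are each Probationary, so the next rule applies.
Ibarra, Okonkwo and Sato are each not shift-lead qualified, so the next rule applies.
Among Ibarra, Okonkwo and Sato, alphabetically by surname: Ibarra before Okonkwo before Sato.
Full order: Haddad, Brennan, Eriksen, Osei, Lindqvist, Ibarra, Okonkwo, Sato, Bianchi, Oyelaran.

Haddad, Brennan, Eriksen, Osei, Lindqvist, Ibarra, Okonkwo, Sato, Bianchi, Oyelaran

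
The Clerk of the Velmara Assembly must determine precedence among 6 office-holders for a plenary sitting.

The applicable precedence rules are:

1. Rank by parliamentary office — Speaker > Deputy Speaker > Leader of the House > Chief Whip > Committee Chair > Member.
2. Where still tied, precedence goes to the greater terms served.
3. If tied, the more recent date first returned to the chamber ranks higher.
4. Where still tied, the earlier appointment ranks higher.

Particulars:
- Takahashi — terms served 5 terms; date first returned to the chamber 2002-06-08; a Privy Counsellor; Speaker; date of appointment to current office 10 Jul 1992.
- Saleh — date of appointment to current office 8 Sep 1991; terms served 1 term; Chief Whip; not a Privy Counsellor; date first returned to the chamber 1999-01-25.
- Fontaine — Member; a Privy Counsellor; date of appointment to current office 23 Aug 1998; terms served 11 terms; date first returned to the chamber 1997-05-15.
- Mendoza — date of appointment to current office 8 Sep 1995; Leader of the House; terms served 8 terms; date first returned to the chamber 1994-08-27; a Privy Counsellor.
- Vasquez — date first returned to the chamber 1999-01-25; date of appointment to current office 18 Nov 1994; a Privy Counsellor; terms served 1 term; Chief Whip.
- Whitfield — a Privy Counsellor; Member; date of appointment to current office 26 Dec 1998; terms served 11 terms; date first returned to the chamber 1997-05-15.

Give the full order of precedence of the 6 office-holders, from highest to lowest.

Takahashi, Mendoza, Saleh, Vasquez, Fontaine, Whitfield

By parliamentary office: Takahashi (Speaker); then Mendoza (Leader of the House); then Saleh and Vasquez (Chief Whip); then Fontaine and Whitfield (Member).
Saleh and Vasquez both have terms served 1 term, so the next rule applies.
Saleh and Vasquez both have date first returned to the chamber 1999-01-25, so the next rule applies.
Among Saleh and Vasquez, by date of appointment to current office (earlier first): Saleh (8 Sep 1991) before Vasquez (18 Nov 1994).
Fontaine and Whitfield both have terms served 11 terms, so the next rule applies.
Fontaine and Whitfield both have date first returned to the chamber 1997-05-15, so the next rule applies.
Among Fontaine and Whitfield, by date of appointment to current office (earlier first): Fontaine (23 Aug 1998) before Whitfield (26 Dec 1998).
Full order: Takahashi, Mendoza, Saleh, Vasquez, Fontaine, Whitfield.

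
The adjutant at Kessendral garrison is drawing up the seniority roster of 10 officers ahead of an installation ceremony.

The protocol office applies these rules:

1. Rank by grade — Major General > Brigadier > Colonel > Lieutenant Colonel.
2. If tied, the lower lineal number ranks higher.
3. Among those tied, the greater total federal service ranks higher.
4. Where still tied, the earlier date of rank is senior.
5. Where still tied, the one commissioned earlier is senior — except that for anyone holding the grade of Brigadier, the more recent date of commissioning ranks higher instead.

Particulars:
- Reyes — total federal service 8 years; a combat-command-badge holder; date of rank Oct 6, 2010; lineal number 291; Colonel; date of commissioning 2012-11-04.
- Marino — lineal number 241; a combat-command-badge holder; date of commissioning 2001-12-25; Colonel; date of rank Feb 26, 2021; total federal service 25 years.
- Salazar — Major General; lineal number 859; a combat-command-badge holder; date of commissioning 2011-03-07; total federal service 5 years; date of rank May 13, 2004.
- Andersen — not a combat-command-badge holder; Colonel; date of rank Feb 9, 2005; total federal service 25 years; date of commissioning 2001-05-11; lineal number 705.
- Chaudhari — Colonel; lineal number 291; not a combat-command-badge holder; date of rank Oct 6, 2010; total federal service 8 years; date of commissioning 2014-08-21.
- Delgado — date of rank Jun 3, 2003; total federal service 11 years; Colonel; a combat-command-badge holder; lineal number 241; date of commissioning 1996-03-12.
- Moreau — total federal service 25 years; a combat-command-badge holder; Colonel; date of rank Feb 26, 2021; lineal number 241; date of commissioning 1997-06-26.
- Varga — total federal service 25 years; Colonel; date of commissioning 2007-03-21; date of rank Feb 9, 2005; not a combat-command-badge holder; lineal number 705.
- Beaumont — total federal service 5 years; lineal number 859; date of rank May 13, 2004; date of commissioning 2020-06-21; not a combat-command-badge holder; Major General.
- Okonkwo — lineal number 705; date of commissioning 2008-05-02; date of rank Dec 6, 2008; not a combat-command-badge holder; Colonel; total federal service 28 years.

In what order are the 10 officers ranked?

Salazar, Beaumont, Moreau, Marino, Delgado, Reyes, Chaudhari, Okonkwo, Andersen, Varga

By grade: Salazar and Beaumont (Major General); then Moreau, Marino, Delgado, Reyes, Chaudhari, Okonkwo, Andersen and Varga (Colonel).
Salazar and Beaumont both have lineal number 859, so the next rule applies.
Salazar and Beaumont both have total federal service 5 years, so the next rule applies.
Salazar and Beaumont both have date of rank May 13, 2004, so the next rule applies.
Among Salazar and Beaumont, by date of commissioning (earlier first): Salazar (2011-03-07) before Beaumont (2020-06-21).
Among Moreau, Marino, Delgado, Reyes, Chaudhari, Okonkwo, Andersen and Varga, by lineal number (lower first): Moreau, Marino and Delgado (241) before Reyes and Chaudhari (291) before Okonkwo, Andersen and Varga (705).
Among Moreau, Marino and Delgado, by total federal service (higher first): Moreau and Marino (25 years) before Delgado (11 years).
Moreau and Marino both have date of rank Feb 26, 2021, so the next rule applies.
Among Moreau and Marino, by date of commissioning (earlier first): Moreau (1997-06-26) before Marino (2001-12-25).
Reyes and Chaudhari both have total federal service 8 years, so the next rule applies.
Reyes and Chaudhari both have date of rank Oct 6, 2010, so the next rule applies.
Among Reyes and Chaudhari, by date of commissioning (earlier first): Reyes (2012-11-04) before Chaudhari (2014-08-21).
Among Okonkwo, Andersen and Varga, by total federal service (higher first): Okonkwo (28 years) before Andersen and Varga (25 years).
Andersen and Varga both have date of rank Feb 9, 2005, so the next rule applies.
Among Andersen and Varga, by date of commissioning (earlier first): Andersen (2001-05-11) before Varga (2007-03-21).
Full order: Salazar, Beaumont, Moreau, Marino, Delgado, Reyes, Chaudhari, Okonkwo, Andersen, Varga.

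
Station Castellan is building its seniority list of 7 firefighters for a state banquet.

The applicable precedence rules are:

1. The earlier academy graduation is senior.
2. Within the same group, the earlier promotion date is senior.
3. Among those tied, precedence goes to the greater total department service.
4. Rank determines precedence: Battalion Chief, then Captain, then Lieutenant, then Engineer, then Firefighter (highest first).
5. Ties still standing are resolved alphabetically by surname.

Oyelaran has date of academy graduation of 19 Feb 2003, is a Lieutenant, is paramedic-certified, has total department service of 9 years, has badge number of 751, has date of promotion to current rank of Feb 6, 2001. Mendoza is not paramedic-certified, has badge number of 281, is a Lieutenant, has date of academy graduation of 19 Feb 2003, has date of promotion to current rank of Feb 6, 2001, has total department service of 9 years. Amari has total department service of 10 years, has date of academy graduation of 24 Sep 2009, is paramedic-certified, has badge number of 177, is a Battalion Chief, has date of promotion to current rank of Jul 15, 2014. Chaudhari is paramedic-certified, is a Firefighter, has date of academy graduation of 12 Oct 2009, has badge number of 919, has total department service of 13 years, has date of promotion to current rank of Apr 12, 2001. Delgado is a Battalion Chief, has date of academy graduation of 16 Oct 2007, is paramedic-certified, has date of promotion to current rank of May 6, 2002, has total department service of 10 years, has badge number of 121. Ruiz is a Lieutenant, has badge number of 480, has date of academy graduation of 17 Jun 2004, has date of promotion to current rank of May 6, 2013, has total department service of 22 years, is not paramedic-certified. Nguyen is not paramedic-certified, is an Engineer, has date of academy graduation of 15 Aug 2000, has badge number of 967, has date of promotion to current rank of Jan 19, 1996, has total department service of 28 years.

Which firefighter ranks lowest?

By date of academy graduation (earlier first): Nguyen (15 Aug 2000); then Mendoza and Oyelaran (both 19 Feb 2003); then Ruiz (17 Jun 2004); then Delgado (16 Oct 2007); then Amari (24 Sep 2009); then Chaudhari (12 Oct 2009).
Mendoza and Oyelaran both have date of promotion to current rank Feb 6, 2001, so the next rule applies.
Mendoza and Oyelaran both have total department service 9 years, so the next rule applies.
Mendoza and Oyelaran are each Lieutenant, so the next rule applies.
Among Mendoza and Oyelaran, alphabetically by surname: Mendoza before Oyelaran.
Order: Nguyen, Mendoza, Oyelaran, Ruiz, Delgado, Amari, Chaudhari.

Chaudhari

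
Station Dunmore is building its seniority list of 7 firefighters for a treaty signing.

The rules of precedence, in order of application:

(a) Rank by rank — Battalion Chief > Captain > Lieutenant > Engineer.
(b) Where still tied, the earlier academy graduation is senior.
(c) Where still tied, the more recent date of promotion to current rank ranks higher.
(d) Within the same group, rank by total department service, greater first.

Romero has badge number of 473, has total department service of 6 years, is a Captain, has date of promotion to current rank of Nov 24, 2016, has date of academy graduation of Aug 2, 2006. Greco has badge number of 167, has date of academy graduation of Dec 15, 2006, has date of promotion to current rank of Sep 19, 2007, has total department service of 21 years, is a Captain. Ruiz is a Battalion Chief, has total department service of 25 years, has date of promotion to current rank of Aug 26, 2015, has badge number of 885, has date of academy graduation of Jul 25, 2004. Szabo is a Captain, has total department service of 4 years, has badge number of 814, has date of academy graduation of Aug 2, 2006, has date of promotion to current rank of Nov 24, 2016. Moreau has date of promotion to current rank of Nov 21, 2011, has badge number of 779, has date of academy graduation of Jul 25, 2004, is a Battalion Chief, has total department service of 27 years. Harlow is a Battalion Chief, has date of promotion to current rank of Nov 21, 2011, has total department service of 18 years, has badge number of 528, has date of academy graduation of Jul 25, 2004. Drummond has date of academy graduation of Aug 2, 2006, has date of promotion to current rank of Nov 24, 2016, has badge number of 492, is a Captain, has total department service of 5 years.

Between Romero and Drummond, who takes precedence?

By rank: Ruiz, Moreau and Harlow (Battalion Chief); then Romero, Drummond, Szabo and Greco (Captain).
Ruiz, Moreau and Harlow all have date of academy graduation Jul 25, 2004, so the next rule applies.
Among Ruiz, Moreau and Harlow, by date of promotion to current rank (later first): Ruiz (Aug 26, 2015) before Moreau and Harlow (Nov 21, 2011).
Among Moreau and Harlow, by total department service (higher first): Moreau (27 years) before Harlow (18 years).
Among Romero, Drummond, Szabo and Greco, by date of academy graduation (earlier first): Romero, Drummond and Szabo (Aug 2, 2006) before Greco (Dec 15, 2006).
Romero, Drummond and Szabo all have date of promotion to current rank Nov 24, 2016, so the next rule applies.
Among Romero, Drummond and Szabo, by total department service (higher first): Romero (6 years) before Drummond (5 years) before Szabo (4 years).
So Romero takes precedence.

Romero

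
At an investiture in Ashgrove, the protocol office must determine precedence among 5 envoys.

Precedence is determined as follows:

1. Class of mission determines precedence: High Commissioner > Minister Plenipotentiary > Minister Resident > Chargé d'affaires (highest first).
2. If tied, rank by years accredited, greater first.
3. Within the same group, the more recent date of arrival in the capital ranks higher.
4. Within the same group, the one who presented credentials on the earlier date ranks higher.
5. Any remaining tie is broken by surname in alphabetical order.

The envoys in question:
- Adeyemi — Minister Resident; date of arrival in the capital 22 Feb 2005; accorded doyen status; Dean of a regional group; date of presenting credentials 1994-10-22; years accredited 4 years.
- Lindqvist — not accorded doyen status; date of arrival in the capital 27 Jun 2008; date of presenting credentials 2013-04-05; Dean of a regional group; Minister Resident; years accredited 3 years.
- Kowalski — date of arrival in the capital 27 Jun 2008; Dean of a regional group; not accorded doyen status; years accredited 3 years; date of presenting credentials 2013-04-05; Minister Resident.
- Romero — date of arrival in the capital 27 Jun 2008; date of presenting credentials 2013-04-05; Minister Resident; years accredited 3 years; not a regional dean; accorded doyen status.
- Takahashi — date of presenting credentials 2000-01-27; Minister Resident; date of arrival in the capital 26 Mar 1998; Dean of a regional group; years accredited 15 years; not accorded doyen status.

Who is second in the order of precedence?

By class of mission: Takahashi, Adeyemi, Kowalski, Lindqvist and Romero (Minister Resident).
Among Takahashi, Adeyemi, Kowalski, Lindqvist and Romero, by years accredited (higher first): Takahashi (15 years) before Adeyemi (4 years) before Kowalski, Lindqvist and Romero (3 years).
Kowalski, Lindqvist and Romero all have date of arrival in the capital 27 Jun 2008, so the next rule applies.
Kowalski, Lindqvist and Romero all have date of presenting credentials 2013-04-05, so the next rule applies.
Among Kowalski, Lindqvist and Romero, alphabetically by surname: Kowalski before Lindqvist before Romero.
Order: Takahashi, Adeyemi, Kowalski, Lindqvist, Romero.

Adeyemi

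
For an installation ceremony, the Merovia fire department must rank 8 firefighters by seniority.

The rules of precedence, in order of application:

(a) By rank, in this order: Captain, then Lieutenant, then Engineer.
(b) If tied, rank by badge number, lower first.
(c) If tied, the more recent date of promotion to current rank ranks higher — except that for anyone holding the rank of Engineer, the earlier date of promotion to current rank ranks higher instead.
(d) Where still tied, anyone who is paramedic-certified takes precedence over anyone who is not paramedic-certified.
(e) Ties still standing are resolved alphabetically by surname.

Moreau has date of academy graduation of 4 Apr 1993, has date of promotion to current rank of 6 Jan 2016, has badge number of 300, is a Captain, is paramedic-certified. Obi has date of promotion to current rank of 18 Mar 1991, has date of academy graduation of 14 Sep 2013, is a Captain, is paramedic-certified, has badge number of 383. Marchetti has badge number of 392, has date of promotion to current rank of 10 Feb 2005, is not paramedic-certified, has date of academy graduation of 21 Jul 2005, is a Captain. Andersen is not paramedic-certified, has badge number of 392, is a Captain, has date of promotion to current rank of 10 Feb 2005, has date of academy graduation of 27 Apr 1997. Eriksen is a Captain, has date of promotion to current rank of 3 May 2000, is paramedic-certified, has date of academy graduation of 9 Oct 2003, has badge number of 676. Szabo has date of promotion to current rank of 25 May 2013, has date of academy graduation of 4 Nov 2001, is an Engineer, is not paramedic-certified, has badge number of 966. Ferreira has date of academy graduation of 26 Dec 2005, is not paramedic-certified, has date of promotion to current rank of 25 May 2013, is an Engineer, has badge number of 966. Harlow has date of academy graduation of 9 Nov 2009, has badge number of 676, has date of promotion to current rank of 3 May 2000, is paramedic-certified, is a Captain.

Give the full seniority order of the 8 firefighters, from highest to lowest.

By rank: Moreau, Obi, Andersen, Marchetti, Eriksen and Harlow (Captain); then Ferreira and Szabo (Engineer).
Among Moreau, Obi, Andersen, Marchetti, Eriksen and Harlow, by badge number (lower first): Moreau (300) before Obi (383) before Andersen and Marchetti (392) before Eriksen and Harlow (676).
Andersen and Marchetti both have date of promotion to current rank 10 Feb 2005, so the next rule applies.
Andersen and Marchetti are each not paramedic-certified, so the next rule applies.
Among Andersen and Marchetti, alphabetically by surname: Andersen before Marchetti.
Eriksen and Harlow both have date of promotion to current rank 3 May 2000, so the next rule applies.
Eriksen and Harlow are each paramedic-certified, so the next rule applies.
Among Eriksen and Harlow, alphabetically by surname: Eriksen before Harlow.
Ferreira and Szabo both have badge number 966, so the next rule applies.
Ferreira and Szabo both have date of promotion to current rank 25 May 2013, so the next rule applies.
Ferreira and Szabo are each not paramedic-certified, so the next rule applies.
Among Ferreira and Szabo, alphabetically by surname: Ferreira before Szabo.
Full order: Moreau, Obi, Andersen, Marchetti, Eriksen, Harlow, Ferreira, Szabo.

Moreau, Obi, Andersen, Marchetti, Eriksen, Harlow, Ferreira, Szabo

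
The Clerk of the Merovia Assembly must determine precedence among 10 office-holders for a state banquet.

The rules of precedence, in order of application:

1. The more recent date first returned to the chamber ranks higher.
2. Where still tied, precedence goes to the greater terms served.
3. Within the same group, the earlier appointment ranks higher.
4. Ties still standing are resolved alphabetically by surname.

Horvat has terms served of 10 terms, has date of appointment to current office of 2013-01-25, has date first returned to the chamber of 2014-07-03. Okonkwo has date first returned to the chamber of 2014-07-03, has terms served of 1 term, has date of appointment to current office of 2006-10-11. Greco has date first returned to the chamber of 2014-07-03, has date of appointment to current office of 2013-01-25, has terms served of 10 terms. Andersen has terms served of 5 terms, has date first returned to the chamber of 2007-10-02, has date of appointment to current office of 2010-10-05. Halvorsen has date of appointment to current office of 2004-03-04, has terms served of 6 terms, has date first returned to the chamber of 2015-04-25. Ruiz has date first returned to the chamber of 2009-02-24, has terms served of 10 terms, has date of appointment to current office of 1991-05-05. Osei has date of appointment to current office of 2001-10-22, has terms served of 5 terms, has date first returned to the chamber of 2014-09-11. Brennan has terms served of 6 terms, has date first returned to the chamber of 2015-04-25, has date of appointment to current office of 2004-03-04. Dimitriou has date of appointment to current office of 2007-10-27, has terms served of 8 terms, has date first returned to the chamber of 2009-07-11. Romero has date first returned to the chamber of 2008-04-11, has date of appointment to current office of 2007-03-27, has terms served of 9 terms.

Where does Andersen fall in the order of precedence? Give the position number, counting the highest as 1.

By date first returned to the chamber (later first): Brennan and Halvorsen (both 2015-04-25); then Osei (2014-09-11); then Greco, Horvat and Okonkwo (each 2014-07-03); then Dimitriou (2009-07-11); then Ruiz (2009-02-24); then Romero (2008-04-11); then Andersen (2007-10-02).
Brennan and Halvorsen both have terms served 6 terms, so the next rule applies.
Brennan and Halvorsen both have date of appointment to current office 2004-03-04, so the next rule applies.
Among Brennan and Halvorsen, alphabetically by surname: Brennan before Halvorsen.
Among Greco, Horvat and Okonkwo, by terms served (higher first): Greco and Horvat (10 terms) before Okonkwo (1 term).
Greco and Horvat both have date of appointment to current office 2013-01-25, so the next rule applies.
Among Greco and Horvat, alphabetically by surname: Greco before Horvat.
Order: Brennan, Halvorsen, Osei, Greco, Horvat, Okonkwo, Dimitriou, Ruiz, Romero, Andersen. So position 10.

10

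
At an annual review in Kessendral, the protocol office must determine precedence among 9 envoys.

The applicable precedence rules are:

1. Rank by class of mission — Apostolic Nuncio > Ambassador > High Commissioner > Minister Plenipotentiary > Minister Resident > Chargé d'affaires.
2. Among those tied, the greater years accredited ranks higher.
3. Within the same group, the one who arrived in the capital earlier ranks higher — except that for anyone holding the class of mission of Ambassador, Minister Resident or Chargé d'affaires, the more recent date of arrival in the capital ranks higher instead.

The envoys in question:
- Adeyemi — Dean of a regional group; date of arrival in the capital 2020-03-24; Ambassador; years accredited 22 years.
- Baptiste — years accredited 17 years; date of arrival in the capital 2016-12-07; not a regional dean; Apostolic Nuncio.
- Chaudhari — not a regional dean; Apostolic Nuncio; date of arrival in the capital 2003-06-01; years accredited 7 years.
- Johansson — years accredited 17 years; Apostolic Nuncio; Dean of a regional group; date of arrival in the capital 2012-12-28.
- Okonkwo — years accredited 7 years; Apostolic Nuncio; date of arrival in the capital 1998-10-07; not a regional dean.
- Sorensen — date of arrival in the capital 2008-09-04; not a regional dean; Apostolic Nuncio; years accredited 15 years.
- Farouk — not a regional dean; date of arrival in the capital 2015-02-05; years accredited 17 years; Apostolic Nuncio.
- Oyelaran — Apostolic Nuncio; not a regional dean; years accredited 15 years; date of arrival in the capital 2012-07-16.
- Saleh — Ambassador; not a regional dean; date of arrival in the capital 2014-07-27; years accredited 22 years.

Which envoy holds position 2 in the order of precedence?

By class of mission: Johansson, Farouk, Baptiste, Sorensen, Oyelaran, Okonkwo and Chaudhari (Apostolic Nuncio); then Adeyemi and Saleh (Ambassador).
Among Johansson, Farouk, Baptiste, Sorensen, Oyelaran, Okonkwo and Chaudhari, by years accredited (higher first): Johansson, Farouk and Baptiste (17 years) before Sorensen and Oyelaran (15 years) before Okonkwo and Chaudhari (7 years).
Among Johansson, Farouk and Baptiste, by date of arrival in the capital (earlier first): Johansson (2012-12-28) before Farouk (2015-02-05) before Baptiste (2016-12-07).
Among Sorensen and Oyelaran, by date of arrival in the capital (earlier first): Sorensen (2008-09-04) before Oyelaran (2012-07-16).
Among Okonkwo and Chaudhari, by date of arrival in the capital (earlier first): Okonkwo (1998-10-07) before Chaudhari (2003-06-01).
Adeyemi and Saleh both have years accredited 22 years, so the next rule applies.
Among Adeyemi and Saleh, by date of arrival in the capital (later first) (reversed rule for this group): Adeyemi (2020-03-24) before Saleh (2014-07-27).
Order: Johansson, Farouk, Baptiste, Sorensen, Oyelaran, Okonkwo, Chaudhari, Adeyemi, Saleh.

Farouk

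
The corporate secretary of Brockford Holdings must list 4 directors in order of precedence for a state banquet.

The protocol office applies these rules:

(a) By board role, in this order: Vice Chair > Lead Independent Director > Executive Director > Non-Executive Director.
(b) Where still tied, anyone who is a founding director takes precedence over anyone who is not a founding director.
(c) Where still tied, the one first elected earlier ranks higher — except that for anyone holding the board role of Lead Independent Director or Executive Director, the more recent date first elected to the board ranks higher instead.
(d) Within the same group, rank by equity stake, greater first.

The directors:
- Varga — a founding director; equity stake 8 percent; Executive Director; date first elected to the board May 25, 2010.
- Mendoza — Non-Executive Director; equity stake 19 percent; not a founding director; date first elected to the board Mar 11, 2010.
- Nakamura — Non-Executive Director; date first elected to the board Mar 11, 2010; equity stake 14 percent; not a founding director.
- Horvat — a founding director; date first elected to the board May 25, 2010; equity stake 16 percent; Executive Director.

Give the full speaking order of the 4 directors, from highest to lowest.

Horvat, Varga, Mendoza, Nakamura

By board role: Horvat and Varga (Executive Director); then Mendoza and Nakamura (Non-Executive Director).
Horvat and Varga are each a founding director, so the next rule applies.
Horvat and Varga both have date first elected to the board May 25, 2010, so the next rule applies.
Among Horvat and Varga, by equity stake (higher first): Horvat (16 percent) before Varga (8 percent).
Mendoza and Nakamura are each not a founding director, so the next rule applies.
Mendoza and Nakamura both have date first elected to the board Mar 11, 2010, so the next rule applies.
Among Mendoza and Nakamura, by equity stake (higher first): Mendoza (19 percent) before Nakamura (14 percent).
Full order: Horvat, Varga, Mendoza, Nakamura.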